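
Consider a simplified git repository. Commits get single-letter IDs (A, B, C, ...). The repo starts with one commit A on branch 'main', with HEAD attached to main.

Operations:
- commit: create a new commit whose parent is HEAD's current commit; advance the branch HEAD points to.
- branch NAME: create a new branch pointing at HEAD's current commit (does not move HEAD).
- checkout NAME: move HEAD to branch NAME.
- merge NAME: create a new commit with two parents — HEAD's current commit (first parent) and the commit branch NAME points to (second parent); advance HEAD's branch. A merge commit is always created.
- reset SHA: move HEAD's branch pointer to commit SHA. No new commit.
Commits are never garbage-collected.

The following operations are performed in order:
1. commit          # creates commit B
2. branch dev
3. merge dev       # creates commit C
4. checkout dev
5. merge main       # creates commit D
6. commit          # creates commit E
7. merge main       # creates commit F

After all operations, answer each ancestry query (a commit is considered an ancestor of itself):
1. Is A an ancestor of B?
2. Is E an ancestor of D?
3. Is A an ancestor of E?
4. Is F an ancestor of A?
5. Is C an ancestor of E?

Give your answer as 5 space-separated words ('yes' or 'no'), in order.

After op 1 (commit): HEAD=main@B [main=B]
After op 2 (branch): HEAD=main@B [dev=B main=B]
After op 3 (merge): HEAD=main@C [dev=B main=C]
After op 4 (checkout): HEAD=dev@B [dev=B main=C]
After op 5 (merge): HEAD=dev@D [dev=D main=C]
After op 6 (commit): HEAD=dev@E [dev=E main=C]
After op 7 (merge): HEAD=dev@F [dev=F main=C]
ancestors(B) = {A,B}; A in? yes
ancestors(D) = {A,B,C,D}; E in? no
ancestors(E) = {A,B,C,D,E}; A in? yes
ancestors(A) = {A}; F in? no
ancestors(E) = {A,B,C,D,E}; C in? yes

Answer: yes no yes no yes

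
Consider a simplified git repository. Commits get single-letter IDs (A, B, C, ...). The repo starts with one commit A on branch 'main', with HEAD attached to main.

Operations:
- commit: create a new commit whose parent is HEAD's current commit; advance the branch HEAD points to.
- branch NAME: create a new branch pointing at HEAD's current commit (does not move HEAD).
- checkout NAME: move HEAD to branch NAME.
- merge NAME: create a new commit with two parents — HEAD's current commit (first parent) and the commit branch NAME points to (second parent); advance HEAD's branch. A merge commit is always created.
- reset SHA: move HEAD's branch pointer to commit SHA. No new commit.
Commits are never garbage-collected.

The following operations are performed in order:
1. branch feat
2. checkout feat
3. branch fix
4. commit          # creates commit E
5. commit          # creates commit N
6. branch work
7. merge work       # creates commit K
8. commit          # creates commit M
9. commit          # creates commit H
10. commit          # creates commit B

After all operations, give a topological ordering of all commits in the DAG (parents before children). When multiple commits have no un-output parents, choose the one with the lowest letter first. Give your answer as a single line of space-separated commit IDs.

After op 1 (branch): HEAD=main@A [feat=A main=A]
After op 2 (checkout): HEAD=feat@A [feat=A main=A]
After op 3 (branch): HEAD=feat@A [feat=A fix=A main=A]
After op 4 (commit): HEAD=feat@E [feat=E fix=A main=A]
After op 5 (commit): HEAD=feat@N [feat=N fix=A main=A]
After op 6 (branch): HEAD=feat@N [feat=N fix=A main=A work=N]
After op 7 (merge): HEAD=feat@K [feat=K fix=A main=A work=N]
After op 8 (commit): HEAD=feat@M [feat=M fix=A main=A work=N]
After op 9 (commit): HEAD=feat@H [feat=H fix=A main=A work=N]
After op 10 (commit): HEAD=feat@B [feat=B fix=A main=A work=N]
commit A: parents=[]
commit B: parents=['H']
commit E: parents=['A']
commit H: parents=['M']
commit K: parents=['N', 'N']
commit M: parents=['K']
commit N: parents=['E']

Answer: A E N K M H B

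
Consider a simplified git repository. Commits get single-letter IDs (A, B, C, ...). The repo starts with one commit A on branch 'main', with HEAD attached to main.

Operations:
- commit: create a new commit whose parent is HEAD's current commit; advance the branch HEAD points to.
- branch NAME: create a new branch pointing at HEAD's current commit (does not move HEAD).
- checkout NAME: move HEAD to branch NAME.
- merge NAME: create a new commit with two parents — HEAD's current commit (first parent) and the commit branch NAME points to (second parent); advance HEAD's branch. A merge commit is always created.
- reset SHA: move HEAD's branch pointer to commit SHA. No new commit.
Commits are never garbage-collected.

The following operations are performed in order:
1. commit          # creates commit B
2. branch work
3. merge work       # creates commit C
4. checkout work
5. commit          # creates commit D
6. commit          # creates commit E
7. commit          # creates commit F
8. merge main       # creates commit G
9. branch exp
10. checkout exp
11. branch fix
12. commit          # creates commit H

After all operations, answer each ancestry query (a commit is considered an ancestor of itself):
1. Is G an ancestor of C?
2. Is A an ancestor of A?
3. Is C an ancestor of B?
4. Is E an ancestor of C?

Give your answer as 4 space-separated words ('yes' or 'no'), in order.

Answer: no yes no no

Derivation:
After op 1 (commit): HEAD=main@B [main=B]
After op 2 (branch): HEAD=main@B [main=B work=B]
After op 3 (merge): HEAD=main@C [main=C work=B]
After op 4 (checkout): HEAD=work@B [main=C work=B]
After op 5 (commit): HEAD=work@D [main=C work=D]
After op 6 (commit): HEAD=work@E [main=C work=E]
After op 7 (commit): HEAD=work@F [main=C work=F]
After op 8 (merge): HEAD=work@G [main=C work=G]
After op 9 (branch): HEAD=work@G [exp=G main=C work=G]
After op 10 (checkout): HEAD=exp@G [exp=G main=C work=G]
After op 11 (branch): HEAD=exp@G [exp=G fix=G main=C work=G]
After op 12 (commit): HEAD=exp@H [exp=H fix=G main=C work=G]
ancestors(C) = {A,B,C}; G in? no
ancestors(A) = {A}; A in? yes
ancestors(B) = {A,B}; C in? no
ancestors(C) = {A,B,C}; E in? no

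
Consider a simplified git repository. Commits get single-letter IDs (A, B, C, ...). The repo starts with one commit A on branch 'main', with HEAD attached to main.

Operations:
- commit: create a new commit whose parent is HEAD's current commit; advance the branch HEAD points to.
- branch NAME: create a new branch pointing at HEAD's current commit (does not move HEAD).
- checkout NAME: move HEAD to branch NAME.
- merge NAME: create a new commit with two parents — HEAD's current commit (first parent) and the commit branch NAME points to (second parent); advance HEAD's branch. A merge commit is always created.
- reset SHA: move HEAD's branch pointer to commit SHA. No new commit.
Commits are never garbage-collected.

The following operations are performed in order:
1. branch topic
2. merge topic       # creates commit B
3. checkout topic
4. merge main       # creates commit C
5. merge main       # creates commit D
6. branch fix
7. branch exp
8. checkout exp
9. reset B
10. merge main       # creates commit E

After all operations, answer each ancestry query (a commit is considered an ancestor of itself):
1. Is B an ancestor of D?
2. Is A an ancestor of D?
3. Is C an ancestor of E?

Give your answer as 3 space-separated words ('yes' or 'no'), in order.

Answer: yes yes no

Derivation:
After op 1 (branch): HEAD=main@A [main=A topic=A]
After op 2 (merge): HEAD=main@B [main=B topic=A]
After op 3 (checkout): HEAD=topic@A [main=B topic=A]
After op 4 (merge): HEAD=topic@C [main=B topic=C]
After op 5 (merge): HEAD=topic@D [main=B topic=D]
After op 6 (branch): HEAD=topic@D [fix=D main=B topic=D]
After op 7 (branch): HEAD=topic@D [exp=D fix=D main=B topic=D]
After op 8 (checkout): HEAD=exp@D [exp=D fix=D main=B topic=D]
After op 9 (reset): HEAD=exp@B [exp=B fix=D main=B topic=D]
After op 10 (merge): HEAD=exp@E [exp=E fix=D main=B topic=D]
ancestors(D) = {A,B,C,D}; B in? yes
ancestors(D) = {A,B,C,D}; A in? yes
ancestors(E) = {A,B,E}; C in? no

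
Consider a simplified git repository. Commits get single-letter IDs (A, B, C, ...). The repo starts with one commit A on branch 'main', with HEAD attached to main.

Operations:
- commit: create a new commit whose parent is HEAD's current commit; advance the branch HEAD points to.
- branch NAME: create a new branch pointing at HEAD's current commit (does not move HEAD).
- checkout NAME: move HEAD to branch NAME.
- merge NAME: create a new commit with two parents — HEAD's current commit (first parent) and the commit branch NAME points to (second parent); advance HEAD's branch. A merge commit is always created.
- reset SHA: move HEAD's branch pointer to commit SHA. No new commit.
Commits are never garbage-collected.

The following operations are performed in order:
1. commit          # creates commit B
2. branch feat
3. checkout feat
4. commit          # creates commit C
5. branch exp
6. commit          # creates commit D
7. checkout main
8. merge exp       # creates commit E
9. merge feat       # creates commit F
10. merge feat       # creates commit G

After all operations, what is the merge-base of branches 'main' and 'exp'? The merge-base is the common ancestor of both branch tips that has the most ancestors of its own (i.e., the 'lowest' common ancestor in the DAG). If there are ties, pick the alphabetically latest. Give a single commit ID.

After op 1 (commit): HEAD=main@B [main=B]
After op 2 (branch): HEAD=main@B [feat=B main=B]
After op 3 (checkout): HEAD=feat@B [feat=B main=B]
After op 4 (commit): HEAD=feat@C [feat=C main=B]
After op 5 (branch): HEAD=feat@C [exp=C feat=C main=B]
After op 6 (commit): HEAD=feat@D [exp=C feat=D main=B]
After op 7 (checkout): HEAD=main@B [exp=C feat=D main=B]
After op 8 (merge): HEAD=main@E [exp=C feat=D main=E]
After op 9 (merge): HEAD=main@F [exp=C feat=D main=F]
After op 10 (merge): HEAD=main@G [exp=C feat=D main=G]
ancestors(main=G): ['A', 'B', 'C', 'D', 'E', 'F', 'G']
ancestors(exp=C): ['A', 'B', 'C']
common: ['A', 'B', 'C']

Answer: C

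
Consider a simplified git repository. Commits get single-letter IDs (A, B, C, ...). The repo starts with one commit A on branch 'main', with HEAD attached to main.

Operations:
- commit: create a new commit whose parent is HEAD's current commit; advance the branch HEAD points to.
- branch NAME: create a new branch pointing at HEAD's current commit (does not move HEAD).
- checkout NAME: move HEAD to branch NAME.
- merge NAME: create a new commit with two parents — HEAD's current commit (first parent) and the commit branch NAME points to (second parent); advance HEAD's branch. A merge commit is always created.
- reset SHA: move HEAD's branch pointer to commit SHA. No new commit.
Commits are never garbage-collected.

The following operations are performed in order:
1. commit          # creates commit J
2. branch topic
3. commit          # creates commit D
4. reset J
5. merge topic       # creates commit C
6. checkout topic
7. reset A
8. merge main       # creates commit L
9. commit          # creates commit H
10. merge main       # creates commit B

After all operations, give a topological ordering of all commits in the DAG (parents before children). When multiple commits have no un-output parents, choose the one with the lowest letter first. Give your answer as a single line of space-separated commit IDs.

After op 1 (commit): HEAD=main@J [main=J]
After op 2 (branch): HEAD=main@J [main=J topic=J]
After op 3 (commit): HEAD=main@D [main=D topic=J]
After op 4 (reset): HEAD=main@J [main=J topic=J]
After op 5 (merge): HEAD=main@C [main=C topic=J]
After op 6 (checkout): HEAD=topic@J [main=C topic=J]
After op 7 (reset): HEAD=topic@A [main=C topic=A]
After op 8 (merge): HEAD=topic@L [main=C topic=L]
After op 9 (commit): HEAD=topic@H [main=C topic=H]
After op 10 (merge): HEAD=topic@B [main=C topic=B]
commit A: parents=[]
commit B: parents=['H', 'C']
commit C: parents=['J', 'J']
commit D: parents=['J']
commit H: parents=['L']
commit J: parents=['A']
commit L: parents=['A', 'C']

Answer: A J C D L H B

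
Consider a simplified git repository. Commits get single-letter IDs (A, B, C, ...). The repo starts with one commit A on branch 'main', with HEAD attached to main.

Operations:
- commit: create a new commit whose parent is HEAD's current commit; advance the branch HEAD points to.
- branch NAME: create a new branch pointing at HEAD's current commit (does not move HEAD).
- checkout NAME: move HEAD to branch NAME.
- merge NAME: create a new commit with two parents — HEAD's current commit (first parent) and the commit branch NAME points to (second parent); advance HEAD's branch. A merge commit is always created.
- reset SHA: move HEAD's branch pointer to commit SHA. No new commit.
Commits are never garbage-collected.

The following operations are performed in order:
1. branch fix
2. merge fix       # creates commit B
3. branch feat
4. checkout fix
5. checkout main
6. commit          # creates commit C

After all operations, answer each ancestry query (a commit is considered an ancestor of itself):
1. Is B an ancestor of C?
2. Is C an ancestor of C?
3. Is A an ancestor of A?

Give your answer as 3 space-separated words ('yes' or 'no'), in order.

After op 1 (branch): HEAD=main@A [fix=A main=A]
After op 2 (merge): HEAD=main@B [fix=A main=B]
After op 3 (branch): HEAD=main@B [feat=B fix=A main=B]
After op 4 (checkout): HEAD=fix@A [feat=B fix=A main=B]
After op 5 (checkout): HEAD=main@B [feat=B fix=A main=B]
After op 6 (commit): HEAD=main@C [feat=B fix=A main=C]
ancestors(C) = {A,B,C}; B in? yes
ancestors(C) = {A,B,C}; C in? yes
ancestors(A) = {A}; A in? yes

Answer: yes yes yes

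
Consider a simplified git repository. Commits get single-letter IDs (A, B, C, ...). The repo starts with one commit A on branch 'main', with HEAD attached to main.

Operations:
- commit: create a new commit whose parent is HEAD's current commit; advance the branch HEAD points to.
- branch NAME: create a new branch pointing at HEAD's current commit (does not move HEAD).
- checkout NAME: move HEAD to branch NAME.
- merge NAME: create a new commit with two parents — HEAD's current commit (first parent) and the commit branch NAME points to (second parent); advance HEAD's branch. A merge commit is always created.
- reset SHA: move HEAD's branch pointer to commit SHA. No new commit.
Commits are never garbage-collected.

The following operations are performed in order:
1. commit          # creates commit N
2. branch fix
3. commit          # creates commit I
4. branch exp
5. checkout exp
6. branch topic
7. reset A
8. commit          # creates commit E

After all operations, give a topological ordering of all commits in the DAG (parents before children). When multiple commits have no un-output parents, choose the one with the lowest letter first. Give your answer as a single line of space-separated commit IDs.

Answer: A E N I

Derivation:
After op 1 (commit): HEAD=main@N [main=N]
After op 2 (branch): HEAD=main@N [fix=N main=N]
After op 3 (commit): HEAD=main@I [fix=N main=I]
After op 4 (branch): HEAD=main@I [exp=I fix=N main=I]
After op 5 (checkout): HEAD=exp@I [exp=I fix=N main=I]
After op 6 (branch): HEAD=exp@I [exp=I fix=N main=I topic=I]
After op 7 (reset): HEAD=exp@A [exp=A fix=N main=I topic=I]
After op 8 (commit): HEAD=exp@E [exp=E fix=N main=I topic=I]
commit A: parents=[]
commit E: parents=['A']
commit I: parents=['N']
commit N: parents=['A']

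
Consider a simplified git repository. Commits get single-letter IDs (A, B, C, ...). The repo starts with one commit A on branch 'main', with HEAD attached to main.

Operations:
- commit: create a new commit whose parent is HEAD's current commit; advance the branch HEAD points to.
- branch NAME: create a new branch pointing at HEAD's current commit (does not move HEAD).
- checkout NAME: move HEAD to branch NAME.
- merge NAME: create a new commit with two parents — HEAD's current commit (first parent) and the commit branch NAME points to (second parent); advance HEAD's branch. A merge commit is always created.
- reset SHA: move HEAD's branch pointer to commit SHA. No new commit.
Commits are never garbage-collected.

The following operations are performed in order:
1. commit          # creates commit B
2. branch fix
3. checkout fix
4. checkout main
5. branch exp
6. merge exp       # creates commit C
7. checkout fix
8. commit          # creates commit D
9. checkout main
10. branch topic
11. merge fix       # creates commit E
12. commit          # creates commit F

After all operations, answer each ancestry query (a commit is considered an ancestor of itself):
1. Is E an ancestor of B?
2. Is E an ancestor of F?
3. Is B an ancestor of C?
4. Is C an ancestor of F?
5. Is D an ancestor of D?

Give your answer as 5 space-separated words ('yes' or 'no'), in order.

After op 1 (commit): HEAD=main@B [main=B]
After op 2 (branch): HEAD=main@B [fix=B main=B]
After op 3 (checkout): HEAD=fix@B [fix=B main=B]
After op 4 (checkout): HEAD=main@B [fix=B main=B]
After op 5 (branch): HEAD=main@B [exp=B fix=B main=B]
After op 6 (merge): HEAD=main@C [exp=B fix=B main=C]
After op 7 (checkout): HEAD=fix@B [exp=B fix=B main=C]
After op 8 (commit): HEAD=fix@D [exp=B fix=D main=C]
After op 9 (checkout): HEAD=main@C [exp=B fix=D main=C]
After op 10 (branch): HEAD=main@C [exp=B fix=D main=C topic=C]
After op 11 (merge): HEAD=main@E [exp=B fix=D main=E topic=C]
After op 12 (commit): HEAD=main@F [exp=B fix=D main=F topic=C]
ancestors(B) = {A,B}; E in? no
ancestors(F) = {A,B,C,D,E,F}; E in? yes
ancestors(C) = {A,B,C}; B in? yes
ancestors(F) = {A,B,C,D,E,F}; C in? yes
ancestors(D) = {A,B,D}; D in? yes

Answer: no yes yes yes yes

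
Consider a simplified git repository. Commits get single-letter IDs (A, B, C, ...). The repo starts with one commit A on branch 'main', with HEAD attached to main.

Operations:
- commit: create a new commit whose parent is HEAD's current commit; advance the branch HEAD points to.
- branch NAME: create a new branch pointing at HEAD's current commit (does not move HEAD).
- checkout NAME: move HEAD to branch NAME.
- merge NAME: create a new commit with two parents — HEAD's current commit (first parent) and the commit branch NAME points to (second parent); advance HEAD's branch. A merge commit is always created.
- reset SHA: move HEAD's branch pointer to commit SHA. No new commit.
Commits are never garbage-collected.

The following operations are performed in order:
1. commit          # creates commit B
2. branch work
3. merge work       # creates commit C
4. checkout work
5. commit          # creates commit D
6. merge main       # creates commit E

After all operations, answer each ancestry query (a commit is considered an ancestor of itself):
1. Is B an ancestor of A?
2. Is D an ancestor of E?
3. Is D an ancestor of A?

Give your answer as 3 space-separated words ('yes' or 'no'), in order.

Answer: no yes no

Derivation:
After op 1 (commit): HEAD=main@B [main=B]
After op 2 (branch): HEAD=main@B [main=B work=B]
After op 3 (merge): HEAD=main@C [main=C work=B]
After op 4 (checkout): HEAD=work@B [main=C work=B]
After op 5 (commit): HEAD=work@D [main=C work=D]
After op 6 (merge): HEAD=work@E [main=C work=E]
ancestors(A) = {A}; B in? no
ancestors(E) = {A,B,C,D,E}; D in? yes
ancestors(A) = {A}; D in? no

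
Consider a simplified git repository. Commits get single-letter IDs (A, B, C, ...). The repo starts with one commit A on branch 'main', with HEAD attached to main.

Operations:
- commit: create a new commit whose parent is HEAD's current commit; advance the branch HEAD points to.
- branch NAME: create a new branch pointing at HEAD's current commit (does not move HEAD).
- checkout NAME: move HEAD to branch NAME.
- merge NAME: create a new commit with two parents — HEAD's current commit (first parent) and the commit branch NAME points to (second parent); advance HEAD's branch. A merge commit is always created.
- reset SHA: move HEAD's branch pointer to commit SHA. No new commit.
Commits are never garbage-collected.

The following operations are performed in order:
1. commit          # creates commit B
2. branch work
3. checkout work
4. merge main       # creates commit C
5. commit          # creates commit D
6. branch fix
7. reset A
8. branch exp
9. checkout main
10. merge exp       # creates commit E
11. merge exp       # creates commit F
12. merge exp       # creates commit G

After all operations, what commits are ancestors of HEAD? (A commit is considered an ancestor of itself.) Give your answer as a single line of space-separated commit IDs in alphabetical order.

After op 1 (commit): HEAD=main@B [main=B]
After op 2 (branch): HEAD=main@B [main=B work=B]
After op 3 (checkout): HEAD=work@B [main=B work=B]
After op 4 (merge): HEAD=work@C [main=B work=C]
After op 5 (commit): HEAD=work@D [main=B work=D]
After op 6 (branch): HEAD=work@D [fix=D main=B work=D]
After op 7 (reset): HEAD=work@A [fix=D main=B work=A]
After op 8 (branch): HEAD=work@A [exp=A fix=D main=B work=A]
After op 9 (checkout): HEAD=main@B [exp=A fix=D main=B work=A]
After op 10 (merge): HEAD=main@E [exp=A fix=D main=E work=A]
After op 11 (merge): HEAD=main@F [exp=A fix=D main=F work=A]
After op 12 (merge): HEAD=main@G [exp=A fix=D main=G work=A]

Answer: A B E F G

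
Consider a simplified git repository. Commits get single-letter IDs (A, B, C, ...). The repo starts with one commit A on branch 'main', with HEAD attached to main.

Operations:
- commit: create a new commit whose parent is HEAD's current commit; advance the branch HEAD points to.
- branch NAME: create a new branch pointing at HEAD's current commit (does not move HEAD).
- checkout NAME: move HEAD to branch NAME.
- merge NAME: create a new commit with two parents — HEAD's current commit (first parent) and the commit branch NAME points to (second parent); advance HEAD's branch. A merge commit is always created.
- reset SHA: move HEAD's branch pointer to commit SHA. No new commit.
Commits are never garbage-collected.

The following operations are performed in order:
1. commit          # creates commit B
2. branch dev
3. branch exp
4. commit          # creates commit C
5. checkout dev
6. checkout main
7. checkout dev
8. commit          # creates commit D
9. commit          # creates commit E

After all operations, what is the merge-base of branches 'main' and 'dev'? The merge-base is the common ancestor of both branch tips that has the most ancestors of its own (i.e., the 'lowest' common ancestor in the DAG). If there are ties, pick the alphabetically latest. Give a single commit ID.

Answer: B

Derivation:
After op 1 (commit): HEAD=main@B [main=B]
After op 2 (branch): HEAD=main@B [dev=B main=B]
After op 3 (branch): HEAD=main@B [dev=B exp=B main=B]
After op 4 (commit): HEAD=main@C [dev=B exp=B main=C]
After op 5 (checkout): HEAD=dev@B [dev=B exp=B main=C]
After op 6 (checkout): HEAD=main@C [dev=B exp=B main=C]
After op 7 (checkout): HEAD=dev@B [dev=B exp=B main=C]
After op 8 (commit): HEAD=dev@D [dev=D exp=B main=C]
After op 9 (commit): HEAD=dev@E [dev=E exp=B main=C]
ancestors(main=C): ['A', 'B', 'C']
ancestors(dev=E): ['A', 'B', 'D', 'E']
common: ['A', 'B']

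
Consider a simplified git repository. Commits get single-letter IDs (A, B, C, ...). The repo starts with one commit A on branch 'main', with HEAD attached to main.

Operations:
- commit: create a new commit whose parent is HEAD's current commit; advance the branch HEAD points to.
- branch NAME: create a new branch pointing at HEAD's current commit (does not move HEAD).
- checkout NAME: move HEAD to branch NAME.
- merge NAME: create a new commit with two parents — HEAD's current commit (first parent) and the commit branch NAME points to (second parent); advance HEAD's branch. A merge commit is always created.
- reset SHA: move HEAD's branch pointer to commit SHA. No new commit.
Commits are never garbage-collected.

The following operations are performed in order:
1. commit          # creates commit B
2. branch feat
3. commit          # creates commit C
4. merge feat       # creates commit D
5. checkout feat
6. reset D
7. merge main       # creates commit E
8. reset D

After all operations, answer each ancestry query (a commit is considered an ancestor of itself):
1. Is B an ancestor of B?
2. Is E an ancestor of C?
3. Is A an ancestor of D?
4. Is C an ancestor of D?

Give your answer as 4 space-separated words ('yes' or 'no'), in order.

After op 1 (commit): HEAD=main@B [main=B]
After op 2 (branch): HEAD=main@B [feat=B main=B]
After op 3 (commit): HEAD=main@C [feat=B main=C]
After op 4 (merge): HEAD=main@D [feat=B main=D]
After op 5 (checkout): HEAD=feat@B [feat=B main=D]
After op 6 (reset): HEAD=feat@D [feat=D main=D]
After op 7 (merge): HEAD=feat@E [feat=E main=D]
After op 8 (reset): HEAD=feat@D [feat=D main=D]
ancestors(B) = {A,B}; B in? yes
ancestors(C) = {A,B,C}; E in? no
ancestors(D) = {A,B,C,D}; A in? yes
ancestors(D) = {A,B,C,D}; C in? yes

Answer: yes no yes yes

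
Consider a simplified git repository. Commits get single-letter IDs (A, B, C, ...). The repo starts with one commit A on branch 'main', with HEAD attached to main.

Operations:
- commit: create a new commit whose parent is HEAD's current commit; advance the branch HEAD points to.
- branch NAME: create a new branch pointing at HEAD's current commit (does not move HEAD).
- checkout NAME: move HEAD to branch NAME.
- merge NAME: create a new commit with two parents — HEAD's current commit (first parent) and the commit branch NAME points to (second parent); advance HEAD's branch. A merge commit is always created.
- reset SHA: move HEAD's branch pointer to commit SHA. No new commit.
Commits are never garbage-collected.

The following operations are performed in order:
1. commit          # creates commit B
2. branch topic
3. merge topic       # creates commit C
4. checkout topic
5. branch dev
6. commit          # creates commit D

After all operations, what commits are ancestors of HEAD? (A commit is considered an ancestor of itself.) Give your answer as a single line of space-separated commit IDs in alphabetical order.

After op 1 (commit): HEAD=main@B [main=B]
After op 2 (branch): HEAD=main@B [main=B topic=B]
After op 3 (merge): HEAD=main@C [main=C topic=B]
After op 4 (checkout): HEAD=topic@B [main=C topic=B]
After op 5 (branch): HEAD=topic@B [dev=B main=C topic=B]
After op 6 (commit): HEAD=topic@D [dev=B main=C topic=D]

Answer: A B D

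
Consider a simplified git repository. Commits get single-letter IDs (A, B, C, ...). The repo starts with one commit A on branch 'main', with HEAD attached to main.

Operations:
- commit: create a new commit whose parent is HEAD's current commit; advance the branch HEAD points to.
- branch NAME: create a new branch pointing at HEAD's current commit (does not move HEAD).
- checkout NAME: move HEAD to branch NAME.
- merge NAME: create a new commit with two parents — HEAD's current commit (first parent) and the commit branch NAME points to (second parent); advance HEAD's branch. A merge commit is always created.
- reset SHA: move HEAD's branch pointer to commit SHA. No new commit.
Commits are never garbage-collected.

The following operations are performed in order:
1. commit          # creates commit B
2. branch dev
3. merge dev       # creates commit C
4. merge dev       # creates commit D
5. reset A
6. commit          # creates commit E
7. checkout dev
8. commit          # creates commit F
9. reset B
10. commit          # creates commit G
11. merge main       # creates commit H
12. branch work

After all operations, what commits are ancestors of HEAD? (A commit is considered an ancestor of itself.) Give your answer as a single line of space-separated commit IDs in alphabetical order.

After op 1 (commit): HEAD=main@B [main=B]
After op 2 (branch): HEAD=main@B [dev=B main=B]
After op 3 (merge): HEAD=main@C [dev=B main=C]
After op 4 (merge): HEAD=main@D [dev=B main=D]
After op 5 (reset): HEAD=main@A [dev=B main=A]
After op 6 (commit): HEAD=main@E [dev=B main=E]
After op 7 (checkout): HEAD=dev@B [dev=B main=E]
After op 8 (commit): HEAD=dev@F [dev=F main=E]
After op 9 (reset): HEAD=dev@B [dev=B main=E]
After op 10 (commit): HEAD=dev@G [dev=G main=E]
After op 11 (merge): HEAD=dev@H [dev=H main=E]
After op 12 (branch): HEAD=dev@H [dev=H main=E work=H]

Answer: A B E G H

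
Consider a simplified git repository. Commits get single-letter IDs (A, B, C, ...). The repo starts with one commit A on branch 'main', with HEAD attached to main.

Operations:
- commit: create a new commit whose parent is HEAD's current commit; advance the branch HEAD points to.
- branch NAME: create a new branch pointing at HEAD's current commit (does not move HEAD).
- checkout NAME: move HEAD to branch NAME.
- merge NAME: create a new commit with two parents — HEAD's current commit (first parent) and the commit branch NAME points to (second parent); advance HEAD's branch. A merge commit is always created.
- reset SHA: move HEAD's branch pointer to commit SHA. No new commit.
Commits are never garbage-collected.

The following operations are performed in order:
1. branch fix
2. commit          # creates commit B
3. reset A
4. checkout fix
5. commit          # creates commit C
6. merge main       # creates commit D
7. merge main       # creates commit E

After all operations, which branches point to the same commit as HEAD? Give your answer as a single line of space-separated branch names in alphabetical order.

After op 1 (branch): HEAD=main@A [fix=A main=A]
After op 2 (commit): HEAD=main@B [fix=A main=B]
After op 3 (reset): HEAD=main@A [fix=A main=A]
After op 4 (checkout): HEAD=fix@A [fix=A main=A]
After op 5 (commit): HEAD=fix@C [fix=C main=A]
After op 6 (merge): HEAD=fix@D [fix=D main=A]
After op 7 (merge): HEAD=fix@E [fix=E main=A]

Answer: fix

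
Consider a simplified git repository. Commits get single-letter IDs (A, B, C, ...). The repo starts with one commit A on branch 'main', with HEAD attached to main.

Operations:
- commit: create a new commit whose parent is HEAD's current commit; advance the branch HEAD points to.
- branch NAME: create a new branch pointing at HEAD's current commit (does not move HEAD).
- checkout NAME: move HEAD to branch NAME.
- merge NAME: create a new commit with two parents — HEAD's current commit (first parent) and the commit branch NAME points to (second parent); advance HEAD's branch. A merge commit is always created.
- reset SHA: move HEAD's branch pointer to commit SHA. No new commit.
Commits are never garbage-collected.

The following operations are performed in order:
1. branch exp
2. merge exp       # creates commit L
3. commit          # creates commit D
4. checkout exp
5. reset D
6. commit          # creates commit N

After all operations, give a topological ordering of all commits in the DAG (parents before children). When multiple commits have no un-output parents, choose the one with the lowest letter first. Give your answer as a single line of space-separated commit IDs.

After op 1 (branch): HEAD=main@A [exp=A main=A]
After op 2 (merge): HEAD=main@L [exp=A main=L]
After op 3 (commit): HEAD=main@D [exp=A main=D]
After op 4 (checkout): HEAD=exp@A [exp=A main=D]
After op 5 (reset): HEAD=exp@D [exp=D main=D]
After op 6 (commit): HEAD=exp@N [exp=N main=D]
commit A: parents=[]
commit D: parents=['L']
commit L: parents=['A', 'A']
commit N: parents=['D']

Answer: A L D N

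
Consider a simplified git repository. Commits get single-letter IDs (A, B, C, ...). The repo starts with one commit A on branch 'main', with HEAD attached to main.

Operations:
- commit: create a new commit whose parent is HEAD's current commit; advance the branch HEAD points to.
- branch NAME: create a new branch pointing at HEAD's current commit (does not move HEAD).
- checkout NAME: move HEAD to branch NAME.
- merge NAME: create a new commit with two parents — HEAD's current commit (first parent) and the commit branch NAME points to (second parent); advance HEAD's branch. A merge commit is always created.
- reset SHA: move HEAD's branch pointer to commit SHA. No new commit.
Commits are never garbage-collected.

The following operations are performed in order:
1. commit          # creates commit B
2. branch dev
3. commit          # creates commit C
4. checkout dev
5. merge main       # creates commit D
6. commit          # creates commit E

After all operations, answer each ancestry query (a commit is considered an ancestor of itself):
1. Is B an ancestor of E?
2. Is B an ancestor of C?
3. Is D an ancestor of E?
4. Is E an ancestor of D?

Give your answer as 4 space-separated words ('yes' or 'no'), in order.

Answer: yes yes yes no

Derivation:
After op 1 (commit): HEAD=main@B [main=B]
After op 2 (branch): HEAD=main@B [dev=B main=B]
After op 3 (commit): HEAD=main@C [dev=B main=C]
After op 4 (checkout): HEAD=dev@B [dev=B main=C]
After op 5 (merge): HEAD=dev@D [dev=D main=C]
After op 6 (commit): HEAD=dev@E [dev=E main=C]
ancestors(E) = {A,B,C,D,E}; B in? yes
ancestors(C) = {A,B,C}; B in? yes
ancestors(E) = {A,B,C,D,E}; D in? yes
ancestors(D) = {A,B,C,D}; E in? no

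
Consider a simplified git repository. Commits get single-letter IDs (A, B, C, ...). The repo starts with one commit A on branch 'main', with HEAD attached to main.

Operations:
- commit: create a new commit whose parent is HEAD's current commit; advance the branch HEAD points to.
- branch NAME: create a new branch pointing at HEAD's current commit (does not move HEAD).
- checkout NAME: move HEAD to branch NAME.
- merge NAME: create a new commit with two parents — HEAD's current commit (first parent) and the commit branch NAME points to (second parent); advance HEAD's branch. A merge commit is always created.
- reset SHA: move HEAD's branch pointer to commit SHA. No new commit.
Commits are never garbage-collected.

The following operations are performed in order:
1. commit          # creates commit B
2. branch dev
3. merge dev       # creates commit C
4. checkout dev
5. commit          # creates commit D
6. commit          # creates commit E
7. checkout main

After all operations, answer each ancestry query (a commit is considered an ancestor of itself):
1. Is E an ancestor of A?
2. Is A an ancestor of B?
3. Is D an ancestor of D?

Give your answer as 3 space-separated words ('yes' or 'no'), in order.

After op 1 (commit): HEAD=main@B [main=B]
After op 2 (branch): HEAD=main@B [dev=B main=B]
After op 3 (merge): HEAD=main@C [dev=B main=C]
After op 4 (checkout): HEAD=dev@B [dev=B main=C]
After op 5 (commit): HEAD=dev@D [dev=D main=C]
After op 6 (commit): HEAD=dev@E [dev=E main=C]
After op 7 (checkout): HEAD=main@C [dev=E main=C]
ancestors(A) = {A}; E in? no
ancestors(B) = {A,B}; A in? yes
ancestors(D) = {A,B,D}; D in? yes

Answer: no yes yes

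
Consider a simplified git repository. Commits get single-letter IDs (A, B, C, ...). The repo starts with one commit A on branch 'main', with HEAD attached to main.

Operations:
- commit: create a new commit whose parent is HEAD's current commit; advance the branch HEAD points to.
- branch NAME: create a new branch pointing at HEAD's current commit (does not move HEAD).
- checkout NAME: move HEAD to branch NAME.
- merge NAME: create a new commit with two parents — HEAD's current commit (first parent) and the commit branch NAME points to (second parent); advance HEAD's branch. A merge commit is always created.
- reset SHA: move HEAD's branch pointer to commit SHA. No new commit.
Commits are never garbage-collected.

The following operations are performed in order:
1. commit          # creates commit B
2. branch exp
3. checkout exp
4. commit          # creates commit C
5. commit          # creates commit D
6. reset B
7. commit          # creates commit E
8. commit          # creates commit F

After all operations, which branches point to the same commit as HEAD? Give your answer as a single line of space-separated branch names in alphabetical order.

After op 1 (commit): HEAD=main@B [main=B]
After op 2 (branch): HEAD=main@B [exp=B main=B]
After op 3 (checkout): HEAD=exp@B [exp=B main=B]
After op 4 (commit): HEAD=exp@C [exp=C main=B]
After op 5 (commit): HEAD=exp@D [exp=D main=B]
After op 6 (reset): HEAD=exp@B [exp=B main=B]
After op 7 (commit): HEAD=exp@E [exp=E main=B]
After op 8 (commit): HEAD=exp@F [exp=F main=B]

Answer: exp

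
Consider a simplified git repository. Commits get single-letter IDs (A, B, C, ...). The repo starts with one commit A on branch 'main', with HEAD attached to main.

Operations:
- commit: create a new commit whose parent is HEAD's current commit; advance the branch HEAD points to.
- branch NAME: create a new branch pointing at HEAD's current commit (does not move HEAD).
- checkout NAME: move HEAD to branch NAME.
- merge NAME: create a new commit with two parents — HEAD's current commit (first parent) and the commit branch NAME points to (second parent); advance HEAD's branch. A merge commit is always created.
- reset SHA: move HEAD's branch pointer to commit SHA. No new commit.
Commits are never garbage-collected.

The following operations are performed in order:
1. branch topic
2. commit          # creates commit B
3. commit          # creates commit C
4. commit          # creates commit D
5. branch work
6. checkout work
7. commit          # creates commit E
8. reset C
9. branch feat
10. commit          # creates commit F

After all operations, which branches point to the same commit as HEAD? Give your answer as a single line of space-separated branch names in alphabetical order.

Answer: work

Derivation:
After op 1 (branch): HEAD=main@A [main=A topic=A]
After op 2 (commit): HEAD=main@B [main=B topic=A]
After op 3 (commit): HEAD=main@C [main=C topic=A]
After op 4 (commit): HEAD=main@D [main=D topic=A]
After op 5 (branch): HEAD=main@D [main=D topic=A work=D]
After op 6 (checkout): HEAD=work@D [main=D topic=A work=D]
After op 7 (commit): HEAD=work@E [main=D topic=A work=E]
After op 8 (reset): HEAD=work@C [main=D topic=A work=C]
After op 9 (branch): HEAD=work@C [feat=C main=D topic=A work=C]
After op 10 (commit): HEAD=work@F [feat=C main=D topic=A work=F]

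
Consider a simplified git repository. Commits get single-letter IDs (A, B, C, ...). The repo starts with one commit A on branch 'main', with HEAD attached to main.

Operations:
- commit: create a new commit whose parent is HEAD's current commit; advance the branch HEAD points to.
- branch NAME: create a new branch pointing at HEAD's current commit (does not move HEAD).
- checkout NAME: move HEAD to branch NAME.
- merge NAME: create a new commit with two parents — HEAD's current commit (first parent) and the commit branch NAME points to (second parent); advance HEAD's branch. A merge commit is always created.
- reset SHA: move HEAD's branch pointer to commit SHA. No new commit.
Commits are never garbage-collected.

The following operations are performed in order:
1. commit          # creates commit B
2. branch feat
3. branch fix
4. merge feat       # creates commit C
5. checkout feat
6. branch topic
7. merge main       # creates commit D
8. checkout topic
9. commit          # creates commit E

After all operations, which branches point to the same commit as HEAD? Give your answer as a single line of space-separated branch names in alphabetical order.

After op 1 (commit): HEAD=main@B [main=B]
After op 2 (branch): HEAD=main@B [feat=B main=B]
After op 3 (branch): HEAD=main@B [feat=B fix=B main=B]
After op 4 (merge): HEAD=main@C [feat=B fix=B main=C]
After op 5 (checkout): HEAD=feat@B [feat=B fix=B main=C]
After op 6 (branch): HEAD=feat@B [feat=B fix=B main=C topic=B]
After op 7 (merge): HEAD=feat@D [feat=D fix=B main=C topic=B]
After op 8 (checkout): HEAD=topic@B [feat=D fix=B main=C topic=B]
After op 9 (commit): HEAD=topic@E [feat=D fix=B main=C topic=E]

Answer: topic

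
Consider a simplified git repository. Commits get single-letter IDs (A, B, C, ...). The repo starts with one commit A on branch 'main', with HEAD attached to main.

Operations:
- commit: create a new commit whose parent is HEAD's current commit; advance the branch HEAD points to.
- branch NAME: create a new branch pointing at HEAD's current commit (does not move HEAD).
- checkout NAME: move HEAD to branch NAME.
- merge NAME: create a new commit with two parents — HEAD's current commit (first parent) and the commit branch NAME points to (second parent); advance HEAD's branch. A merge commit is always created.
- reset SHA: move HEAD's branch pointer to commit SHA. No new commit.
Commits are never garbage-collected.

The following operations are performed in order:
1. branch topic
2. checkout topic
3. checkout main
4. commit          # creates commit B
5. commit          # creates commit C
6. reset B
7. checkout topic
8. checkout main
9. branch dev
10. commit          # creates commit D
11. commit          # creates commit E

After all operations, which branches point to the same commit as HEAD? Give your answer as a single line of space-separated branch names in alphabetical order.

Answer: main

Derivation:
After op 1 (branch): HEAD=main@A [main=A topic=A]
After op 2 (checkout): HEAD=topic@A [main=A topic=A]
After op 3 (checkout): HEAD=main@A [main=A topic=A]
After op 4 (commit): HEAD=main@B [main=B topic=A]
After op 5 (commit): HEAD=main@C [main=C topic=A]
After op 6 (reset): HEAD=main@B [main=B topic=A]
After op 7 (checkout): HEAD=topic@A [main=B topic=A]
After op 8 (checkout): HEAD=main@B [main=B topic=A]
After op 9 (branch): HEAD=main@B [dev=B main=B topic=A]
After op 10 (commit): HEAD=main@D [dev=B main=D topic=A]
After op 11 (commit): HEAD=main@E [dev=B main=E topic=A]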